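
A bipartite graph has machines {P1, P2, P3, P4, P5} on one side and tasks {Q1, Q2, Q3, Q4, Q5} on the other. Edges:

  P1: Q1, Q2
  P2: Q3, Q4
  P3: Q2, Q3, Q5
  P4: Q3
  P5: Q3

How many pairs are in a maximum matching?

4

Unit-capacity flow: source→left, listed edges, right→sink; max matching = max flow.
Augmenting path P1→Q1 (+1); matched 1.
Augmenting path P2→Q3 (+1); matched 2.
Augmenting path P3→Q2 (+1); matched 3.
Augmenting path P4→Q3→P2→Q4 (+1); matched 4.
No augmenting path remains; maximum matching = 4.
König certificate: {P1, P2, P3, Q3} is a vertex cover of size 4 (every listed pair touches it), so no matching can be larger.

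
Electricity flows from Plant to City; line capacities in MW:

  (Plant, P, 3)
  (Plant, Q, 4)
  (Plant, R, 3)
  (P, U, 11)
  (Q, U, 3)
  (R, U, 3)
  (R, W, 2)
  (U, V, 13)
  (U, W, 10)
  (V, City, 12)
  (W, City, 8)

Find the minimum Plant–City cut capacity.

Augment Plant→R→W→City: bottleneck 2, flow now 2.
Augment Plant→P→U→V→City: bottleneck 3, flow now 5.
Augment Plant→Q→U→V→City: bottleneck 3, flow now 8.
Augment Plant→R→U→V→City: bottleneck 1, flow now 9.
No augmenting path remains; maximum flow = 9.
By max-flow min-cut, the minimum cut capacity equals the max flow.
In the residual graph, reachable from Plant: {Plant, Q}.
Min-cut edges: Plant→P (3), Plant→R (3), Q→U (3); capacity 3 + 3 + 3 = 9.

9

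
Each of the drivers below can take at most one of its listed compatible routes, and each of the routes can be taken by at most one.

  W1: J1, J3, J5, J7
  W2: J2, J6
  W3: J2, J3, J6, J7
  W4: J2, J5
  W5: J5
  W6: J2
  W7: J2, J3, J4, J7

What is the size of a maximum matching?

Unit-capacity flow: source→left, listed edges, right→sink; max matching = max flow.
Augmenting path W1→J1 (+1); matched 1.
Augmenting path W2→J2 (+1); matched 2.
Augmenting path W3→J3 (+1); matched 3.
Augmenting path W4→J5 (+1); matched 4.
Augmenting path W7→J4 (+1); matched 5.
Augmenting path W6→J2→W2→J6 (+1); matched 6.
No augmenting path remains; maximum matching = 6.
König certificate: {W1, W2, W3, W7, J2, J5} is a vertex cover of size 6 (every listed pair touches it), so no matching can be larger.

6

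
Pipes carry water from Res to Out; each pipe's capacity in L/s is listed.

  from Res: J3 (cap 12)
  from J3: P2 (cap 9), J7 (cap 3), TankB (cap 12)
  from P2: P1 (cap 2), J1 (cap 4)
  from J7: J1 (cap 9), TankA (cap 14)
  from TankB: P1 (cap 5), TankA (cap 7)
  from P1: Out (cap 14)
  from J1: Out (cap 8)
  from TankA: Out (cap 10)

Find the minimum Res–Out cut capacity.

Augment Res→J3→P2→P1→Out: bottleneck 2, flow now 2.
Augment Res→J3→P2→J1→Out: bottleneck 4, flow now 6.
Augment Res→J3→J7→J1→Out: bottleneck 3, flow now 9.
Augment Res→J3→TankB→P1→Out: bottleneck 3, flow now 12.
No augmenting path remains; maximum flow = 12.
By max-flow min-cut, the minimum cut capacity equals the max flow.
In the residual graph, reachable from Res: {Res}.
Min-cut edges: Res→J3 (12); capacity 12 = 12.

12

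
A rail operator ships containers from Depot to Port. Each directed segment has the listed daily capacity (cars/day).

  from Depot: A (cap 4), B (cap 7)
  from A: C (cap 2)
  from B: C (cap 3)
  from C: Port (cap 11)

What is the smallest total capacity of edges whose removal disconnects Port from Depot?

Augment Depot→A→C→Port: bottleneck 2, flow now 2.
Augment Depot→B→C→Port: bottleneck 3, flow now 5.
No augmenting path remains; maximum flow = 5.
By max-flow min-cut, the minimum cut capacity equals the max flow.
In the residual graph, reachable from Depot: {Depot, A, B}.
Min-cut edges: A→C (2), B→C (3); capacity 2 + 3 = 5.

5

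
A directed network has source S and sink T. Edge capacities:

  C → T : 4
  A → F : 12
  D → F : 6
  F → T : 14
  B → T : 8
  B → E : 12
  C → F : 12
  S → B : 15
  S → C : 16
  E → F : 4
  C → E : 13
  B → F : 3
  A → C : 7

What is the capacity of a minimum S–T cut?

26

Augment S→B→T: bottleneck 8, flow now 8.
Augment S→C→T: bottleneck 4, flow now 12.
Augment S→B→F→T: bottleneck 3, flow now 15.
Augment S→C→F→T: bottleneck 11, flow now 26.
No augmenting path remains; maximum flow = 26.
By max-flow min-cut, the minimum cut capacity equals the max flow.
In the residual graph, reachable from S: {S, B, C, E, F}.
Min-cut edges: B→T (8), C→T (4), F→T (14); capacity 8 + 4 + 14 = 26.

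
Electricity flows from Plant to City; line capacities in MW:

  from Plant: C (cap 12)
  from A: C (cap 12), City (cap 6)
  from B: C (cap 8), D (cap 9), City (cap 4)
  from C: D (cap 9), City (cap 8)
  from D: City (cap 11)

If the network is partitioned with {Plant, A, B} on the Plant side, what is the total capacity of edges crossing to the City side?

51

Edges leaving {Plant, A, B}: Plant→C (12), A→C (12), A→City (6), B→C (8), B→D (9), B→City (4).
Cut capacity = 12 + 12 + 6 + 8 + 9 + 4 = 51.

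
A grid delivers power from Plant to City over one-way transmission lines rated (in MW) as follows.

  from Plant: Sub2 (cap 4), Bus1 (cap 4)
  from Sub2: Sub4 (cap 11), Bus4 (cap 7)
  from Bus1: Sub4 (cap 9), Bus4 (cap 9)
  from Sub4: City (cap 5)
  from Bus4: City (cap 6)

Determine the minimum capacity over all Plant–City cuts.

Augment Plant→Sub2→Sub4→City: bottleneck 4, flow now 4.
Augment Plant→Bus1→Sub4→City: bottleneck 1, flow now 5.
Augment Plant→Bus1→Bus4→City: bottleneck 3, flow now 8.
No augmenting path remains; maximum flow = 8.
By max-flow min-cut, the minimum cut capacity equals the max flow.
In the residual graph, reachable from Plant: {Plant}.
Min-cut edges: Plant→Sub2 (4), Plant→Bus1 (4); capacity 4 + 4 = 8.

8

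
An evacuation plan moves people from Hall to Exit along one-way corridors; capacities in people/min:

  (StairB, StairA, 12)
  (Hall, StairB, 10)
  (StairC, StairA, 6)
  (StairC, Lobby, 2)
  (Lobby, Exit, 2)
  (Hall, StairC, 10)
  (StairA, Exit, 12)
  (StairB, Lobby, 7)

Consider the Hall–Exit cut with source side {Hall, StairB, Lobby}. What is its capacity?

24

Edges leaving {Hall, StairB, Lobby}: Hall→StairC (10), StairB→StairA (12), Lobby→Exit (2).
Cut capacity = 10 + 12 + 2 = 24.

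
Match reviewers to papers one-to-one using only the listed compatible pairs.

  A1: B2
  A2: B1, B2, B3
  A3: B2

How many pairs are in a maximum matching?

2

Unit-capacity flow: source→left, listed edges, right→sink; max matching = max flow.
Augmenting path A1→B2 (+1); matched 1.
Augmenting path A2→B1 (+1); matched 2.
No augmenting path remains; maximum matching = 2.
König certificate: {A2, B2} is a vertex cover of size 2 (every listed pair touches it), so no matching can be larger.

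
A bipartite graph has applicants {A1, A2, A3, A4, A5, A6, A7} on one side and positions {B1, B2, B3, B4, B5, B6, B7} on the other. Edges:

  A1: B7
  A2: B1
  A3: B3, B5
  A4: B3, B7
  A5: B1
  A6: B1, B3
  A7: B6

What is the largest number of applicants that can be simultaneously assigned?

5

Unit-capacity flow: source→left, listed edges, right→sink; max matching = max flow.
Augmenting path A1→B7 (+1); matched 1.
Augmenting path A2→B1 (+1); matched 2.
Augmenting path A3→B3 (+1); matched 3.
Augmenting path A7→B6 (+1); matched 4.
Augmenting path A4→B3→A3→B5 (+1); matched 5.
No augmenting path remains; maximum matching = 5.
König certificate: {A3, A7, B1, B3, B7} is a vertex cover of size 5 (every listed pair touches it), so no matching can be larger.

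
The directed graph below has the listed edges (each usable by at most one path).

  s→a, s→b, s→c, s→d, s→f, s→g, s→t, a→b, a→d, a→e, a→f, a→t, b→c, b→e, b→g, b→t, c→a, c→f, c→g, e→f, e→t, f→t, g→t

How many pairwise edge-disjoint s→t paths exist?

Assign every edge capacity 1; by Menger, the answer equals the max flow.
Path s→t (+1); total 1.
Path s→a→t (+1); total 2.
Path s→b→t (+1); total 3.
Path s→f→t (+1); total 4.
Path s→g→t (+1); total 5.
Path s→c→a→e→t (+1); total 6.
No residual s→t path; max flow = 6.
Certifying cut of size 6: {s→a, s→b, s→c, s→f, s→g, s→t}.

6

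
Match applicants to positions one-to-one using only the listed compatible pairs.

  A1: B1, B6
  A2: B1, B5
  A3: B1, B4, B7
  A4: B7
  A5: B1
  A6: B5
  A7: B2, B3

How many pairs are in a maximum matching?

Unit-capacity flow: source→left, listed edges, right→sink; max matching = max flow.
Augmenting path A1→B1 (+1); matched 1.
Augmenting path A2→B5 (+1); matched 2.
Augmenting path A3→B4 (+1); matched 3.
Augmenting path A4→B7 (+1); matched 4.
Augmenting path A7→B2 (+1); matched 5.
Augmenting path A5→B1→A1→B6 (+1); matched 6.
No augmenting path remains; maximum matching = 6.
König certificate: {A1, A3, A4, A7, B1, B5} is a vertex cover of size 6 (every listed pair touches it), so no matching can be larger.

6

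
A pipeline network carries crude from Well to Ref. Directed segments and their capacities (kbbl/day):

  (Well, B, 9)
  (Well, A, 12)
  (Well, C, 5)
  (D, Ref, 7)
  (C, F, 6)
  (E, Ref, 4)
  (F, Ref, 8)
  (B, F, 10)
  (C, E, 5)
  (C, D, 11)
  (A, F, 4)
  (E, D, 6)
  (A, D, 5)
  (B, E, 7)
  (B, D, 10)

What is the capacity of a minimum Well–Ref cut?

Augment Well→A→D→Ref: bottleneck 5, flow now 5.
Augment Well→A→F→Ref: bottleneck 4, flow now 9.
Augment Well→B→D→Ref: bottleneck 2, flow now 11.
Augment Well→B→E→Ref: bottleneck 4, flow now 15.
Augment Well→B→F→Ref: bottleneck 3, flow now 18.
Augment Well→C→F→Ref: bottleneck 1, flow now 19.
No augmenting path remains; maximum flow = 19.
By max-flow min-cut, the minimum cut capacity equals the max flow.
In the residual graph, reachable from Well: {Well, A, B, C, D, E, F}.
Min-cut edges: D→Ref (7), E→Ref (4), F→Ref (8); capacity 7 + 4 + 8 = 19.

19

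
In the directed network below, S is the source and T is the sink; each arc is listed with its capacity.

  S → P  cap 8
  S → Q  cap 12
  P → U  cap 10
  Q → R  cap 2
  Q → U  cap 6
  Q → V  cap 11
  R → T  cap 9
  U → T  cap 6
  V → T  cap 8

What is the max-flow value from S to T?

Augment S→P→U→T: bottleneck 6, flow now 6.
Augment S→Q→R→T: bottleneck 2, flow now 8.
Augment S→Q→V→T: bottleneck 8, flow now 16.
No augmenting path remains; maximum flow = 16.
In the residual graph, reachable from S: {S, P, Q, U, V}.
Min-cut edges: Q→R (2), U→T (6), V→T (8); capacity 2 + 6 + 8 = 16.
This cut is saturated, so no flow can exceed 16.

16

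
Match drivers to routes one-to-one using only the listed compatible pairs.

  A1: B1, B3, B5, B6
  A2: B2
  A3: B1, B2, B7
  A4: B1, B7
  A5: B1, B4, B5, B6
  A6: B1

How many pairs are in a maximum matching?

Unit-capacity flow: source→left, listed edges, right→sink; max matching = max flow.
Augmenting path A1→B1 (+1); matched 1.
Augmenting path A2→B2 (+1); matched 2.
Augmenting path A3→B7 (+1); matched 3.
Augmenting path A5→B4 (+1); matched 4.
Augmenting path A4→B1→A1→B3 (+1); matched 5.
No augmenting path remains; maximum matching = 5.
König certificate: {A1, A5, B1, B2, B7} is a vertex cover of size 5 (every listed pair touches it), so no matching can be larger.

5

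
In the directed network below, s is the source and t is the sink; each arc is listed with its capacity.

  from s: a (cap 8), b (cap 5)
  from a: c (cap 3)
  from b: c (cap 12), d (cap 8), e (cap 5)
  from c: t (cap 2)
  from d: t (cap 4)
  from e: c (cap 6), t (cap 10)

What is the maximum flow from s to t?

Augment s→a→c→t: bottleneck 2, flow now 2.
Augment s→b→d→t: bottleneck 4, flow now 6.
Augment s→b→e→t: bottleneck 1, flow now 7.
No augmenting path remains; maximum flow = 7.
In the residual graph, reachable from s: {s, a, c}.
Min-cut edges: s→b (5), c→t (2); capacity 5 + 2 = 7.
This cut is saturated, so no flow can exceed 7.

7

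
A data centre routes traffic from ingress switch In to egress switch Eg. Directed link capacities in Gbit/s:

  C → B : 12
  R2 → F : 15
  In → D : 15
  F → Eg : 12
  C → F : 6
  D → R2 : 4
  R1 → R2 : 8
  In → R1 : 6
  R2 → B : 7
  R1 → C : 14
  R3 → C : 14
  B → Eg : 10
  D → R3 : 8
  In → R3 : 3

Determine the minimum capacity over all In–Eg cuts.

21

Augment In→R3→C→B→Eg: bottleneck 3, flow now 3.
Augment In→R1→R2→B→Eg: bottleneck 6, flow now 9.
Augment In→D→R2→B→Eg: bottleneck 1, flow now 10.
Augment In→D→R2→F→Eg: bottleneck 3, flow now 13.
Augment In→D→R3→C→F→Eg: bottleneck 6, flow now 19.
Augment In→D→R3→C→B→R2→F→Eg: bottleneck 2, flow now 21. (uses reverse residual edge)
No augmenting path remains; maximum flow = 21.
By max-flow min-cut, the minimum cut capacity equals the max flow.
In the residual graph, reachable from In: {In, D}.
Min-cut edges: In→R3 (3), In→R1 (6), D→R3 (8), D→R2 (4); capacity 3 + 6 + 8 + 4 = 21.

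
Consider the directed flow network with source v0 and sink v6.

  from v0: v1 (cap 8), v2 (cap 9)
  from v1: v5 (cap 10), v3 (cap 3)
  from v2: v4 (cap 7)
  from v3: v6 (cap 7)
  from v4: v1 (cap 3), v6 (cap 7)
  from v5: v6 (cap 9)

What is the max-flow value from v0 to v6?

15

Augment v0→v1→v3→v6: bottleneck 3, flow now 3.
Augment v0→v1→v5→v6: bottleneck 5, flow now 8.
Augment v0→v2→v4→v6: bottleneck 7, flow now 15.
No augmenting path remains; maximum flow = 15.
In the residual graph, reachable from v0: {v0, v2}.
Min-cut edges: v0→v1 (8), v2→v4 (7); capacity 8 + 7 = 15.
This cut is saturated, so no flow can exceed 15.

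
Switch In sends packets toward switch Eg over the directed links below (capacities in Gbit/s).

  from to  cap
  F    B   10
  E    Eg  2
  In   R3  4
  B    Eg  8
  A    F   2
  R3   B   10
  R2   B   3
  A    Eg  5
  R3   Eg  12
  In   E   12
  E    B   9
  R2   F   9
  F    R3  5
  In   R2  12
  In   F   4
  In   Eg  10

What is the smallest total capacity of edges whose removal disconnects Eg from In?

29

Augment In→Eg: bottleneck 10, flow now 10.
Augment In→E→Eg: bottleneck 2, flow now 12.
Augment In→R3→Eg: bottleneck 4, flow now 16.
Augment In→E→B→Eg: bottleneck 8, flow now 24.
Augment In→F→R3→Eg: bottleneck 4, flow now 28.
Augment In→R2→F→R3→Eg: bottleneck 1, flow now 29.
No augmenting path remains; maximum flow = 29.
By max-flow min-cut, the minimum cut capacity equals the max flow.
In the residual graph, reachable from In: {In, E, R2, F, B}.
Min-cut edges: In→R3 (4), In→Eg (10), E→Eg (2), F→R3 (5), B→Eg (8); capacity 4 + 10 + 2 + 5 + 8 = 29.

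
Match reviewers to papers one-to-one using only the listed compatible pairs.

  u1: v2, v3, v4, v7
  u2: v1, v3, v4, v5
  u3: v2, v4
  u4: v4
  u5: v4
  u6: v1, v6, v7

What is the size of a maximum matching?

Unit-capacity flow: source→left, listed edges, right→sink; max matching = max flow.
Augmenting path u1→v2 (+1); matched 1.
Augmenting path u2→v1 (+1); matched 2.
Augmenting path u3→v4 (+1); matched 3.
Augmenting path u6→v6 (+1); matched 4.
Augmenting path u4→v4→u3→v2→u1→v3 (+1); matched 5.
No augmenting path remains; maximum matching = 5.
König certificate: {u1, u2, u3, u6, v4} is a vertex cover of size 5 (every listed pair touches it), so no matching can be larger.

5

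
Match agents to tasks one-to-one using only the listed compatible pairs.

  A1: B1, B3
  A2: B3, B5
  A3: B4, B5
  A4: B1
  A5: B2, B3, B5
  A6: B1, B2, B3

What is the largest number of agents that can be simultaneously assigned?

5

Unit-capacity flow: source→left, listed edges, right→sink; max matching = max flow.
Augmenting path A1→B1 (+1); matched 1.
Augmenting path A2→B3 (+1); matched 2.
Augmenting path A3→B4 (+1); matched 3.
Augmenting path A5→B2 (+1); matched 4.
Augmenting path A6→B2→A5→B5 (+1); matched 5.
No augmenting path remains; maximum matching = 5.
König certificate: {A3, B1, B2, B3, B5} is a vertex cover of size 5 (every listed pair touches it), so no matching can be larger.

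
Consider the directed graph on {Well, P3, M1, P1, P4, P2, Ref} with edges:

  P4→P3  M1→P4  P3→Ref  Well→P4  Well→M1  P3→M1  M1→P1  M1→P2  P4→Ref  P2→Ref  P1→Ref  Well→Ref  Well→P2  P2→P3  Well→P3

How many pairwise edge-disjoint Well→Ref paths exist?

5

Assign every edge capacity 1; by Menger, the answer equals the max flow.
Path Well→Ref (+1); total 1.
Path Well→P3→Ref (+1); total 2.
Path Well→P4→Ref (+1); total 3.
Path Well→P2→Ref (+1); total 4.
Path Well→M1→P1→Ref (+1); total 5.
No residual Well→Ref path; max flow = 5.
Certifying cut of size 5: {Well→M1, Well→P2, Well→P3, Well→P4, Well→Ref}.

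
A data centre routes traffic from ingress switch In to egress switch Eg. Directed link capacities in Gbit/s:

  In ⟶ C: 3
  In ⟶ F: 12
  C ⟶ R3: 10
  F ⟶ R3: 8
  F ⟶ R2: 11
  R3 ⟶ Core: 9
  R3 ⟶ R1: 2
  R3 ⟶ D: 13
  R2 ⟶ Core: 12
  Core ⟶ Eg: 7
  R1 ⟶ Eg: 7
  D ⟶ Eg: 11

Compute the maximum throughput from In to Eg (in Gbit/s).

15

Augment In→C→R3→Core→Eg: bottleneck 3, flow now 3.
Augment In→F→R3→Core→Eg: bottleneck 4, flow now 7.
Augment In→F→R3→R1→Eg: bottleneck 2, flow now 9.
Augment In→F→R3→D→Eg: bottleneck 2, flow now 11.
Augment In→F→R2→Core→R3→D→Eg: bottleneck 4, flow now 15. (uses reverse residual edge)
No augmenting path remains; maximum flow = 15.
In the residual graph, reachable from In: {In}.
Min-cut edges: In→C (3), In→F (12); capacity 3 + 12 = 15.
This cut is saturated, so no flow can exceed 15.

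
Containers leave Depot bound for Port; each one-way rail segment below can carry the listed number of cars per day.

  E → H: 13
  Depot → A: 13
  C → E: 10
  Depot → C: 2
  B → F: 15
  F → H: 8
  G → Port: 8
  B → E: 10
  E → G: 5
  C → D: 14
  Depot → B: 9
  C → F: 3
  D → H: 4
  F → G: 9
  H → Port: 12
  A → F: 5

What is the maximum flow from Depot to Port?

16

Augment Depot→A→F→G→Port: bottleneck 5, flow now 5.
Augment Depot→B→E→G→Port: bottleneck 3, flow now 8.
Augment Depot→B→E→H→Port: bottleneck 6, flow now 14.
Augment Depot→C→D→H→Port: bottleneck 2, flow now 16.
No augmenting path remains; maximum flow = 16.
In the residual graph, reachable from Depot: {Depot, A}.
Min-cut edges: Depot→B (9), Depot→C (2), A→F (5); capacity 9 + 2 + 5 = 16.
This cut is saturated, so no flow can exceed 16.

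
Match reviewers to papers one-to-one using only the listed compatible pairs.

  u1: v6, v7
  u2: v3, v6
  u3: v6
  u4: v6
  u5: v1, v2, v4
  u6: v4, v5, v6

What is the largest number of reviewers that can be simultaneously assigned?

5

Unit-capacity flow: source→left, listed edges, right→sink; max matching = max flow.
Augmenting path u1→v6 (+1); matched 1.
Augmenting path u2→v3 (+1); matched 2.
Augmenting path u5→v1 (+1); matched 3.
Augmenting path u6→v4 (+1); matched 4.
Augmenting path u3→v6→u1→v7 (+1); matched 5.
No augmenting path remains; maximum matching = 5.
König certificate: {u1, u2, u5, u6, v6} is a vertex cover of size 5 (every listed pair touches it), so no matching can be larger.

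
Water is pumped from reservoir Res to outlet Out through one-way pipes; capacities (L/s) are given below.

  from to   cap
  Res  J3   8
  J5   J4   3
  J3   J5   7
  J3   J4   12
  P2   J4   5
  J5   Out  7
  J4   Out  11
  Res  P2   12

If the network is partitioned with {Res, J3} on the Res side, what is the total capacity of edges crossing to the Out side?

31

Edges leaving {Res, J3}: Res→P2 (12), J3→J5 (7), J3→J4 (12).
Cut capacity = 12 + 7 + 12 = 31.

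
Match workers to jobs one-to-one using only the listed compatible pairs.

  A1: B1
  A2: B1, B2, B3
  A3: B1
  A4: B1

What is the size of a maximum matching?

Unit-capacity flow: source→left, listed edges, right→sink; max matching = max flow.
Augmenting path A1→B1 (+1); matched 1.
Augmenting path A2→B2 (+1); matched 2.
No augmenting path remains; maximum matching = 2.
König certificate: {A2, B1} is a vertex cover of size 2 (every listed pair touches it), so no matching can be larger.

2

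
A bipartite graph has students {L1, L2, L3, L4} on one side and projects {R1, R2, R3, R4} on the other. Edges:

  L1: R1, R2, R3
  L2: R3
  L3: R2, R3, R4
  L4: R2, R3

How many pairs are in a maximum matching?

4

Unit-capacity flow: source→left, listed edges, right→sink; max matching = max flow.
Augmenting path L1→R1 (+1); matched 1.
Augmenting path L2→R3 (+1); matched 2.
Augmenting path L3→R2 (+1); matched 3.
Augmenting path L4→R2→L3→R4 (+1); matched 4.
No augmenting path remains; maximum matching = 4.
König certificate: {L1, L2, L3, L4} is a vertex cover of size 4 (every listed pair touches it), so no matching can be larger.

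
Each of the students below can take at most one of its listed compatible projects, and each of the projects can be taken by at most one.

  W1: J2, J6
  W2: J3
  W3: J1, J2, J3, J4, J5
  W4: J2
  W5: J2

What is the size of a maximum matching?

Unit-capacity flow: source→left, listed edges, right→sink; max matching = max flow.
Augmenting path W1→J2 (+1); matched 1.
Augmenting path W2→J3 (+1); matched 2.
Augmenting path W3→J1 (+1); matched 3.
Augmenting path W4→J2→W1→J6 (+1); matched 4.
No augmenting path remains; maximum matching = 4.
König certificate: {W1, W2, W3, J2} is a vertex cover of size 4 (every listed pair touches it), so no matching can be larger.

4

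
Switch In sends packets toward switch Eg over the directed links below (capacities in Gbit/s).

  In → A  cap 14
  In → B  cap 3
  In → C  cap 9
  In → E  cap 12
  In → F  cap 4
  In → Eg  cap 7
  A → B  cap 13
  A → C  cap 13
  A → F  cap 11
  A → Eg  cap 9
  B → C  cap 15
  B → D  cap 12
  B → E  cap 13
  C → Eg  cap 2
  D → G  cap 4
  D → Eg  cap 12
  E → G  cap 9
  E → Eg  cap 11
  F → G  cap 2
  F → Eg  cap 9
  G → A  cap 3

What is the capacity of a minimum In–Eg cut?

Augment In→Eg: bottleneck 7, flow now 7.
Augment In→A→Eg: bottleneck 9, flow now 16.
Augment In→C→Eg: bottleneck 2, flow now 18.
Augment In→E→Eg: bottleneck 11, flow now 29.
Augment In→F→Eg: bottleneck 4, flow now 33.
Augment In→A→F→Eg: bottleneck 5, flow now 38.
Augment In→B→D→Eg: bottleneck 3, flow now 41.
Augment In→E→G→A→B→D→Eg: bottleneck 1, flow now 42.
No augmenting path remains; maximum flow = 42.
By max-flow min-cut, the minimum cut capacity equals the max flow.
In the residual graph, reachable from In: {In, C}.
Min-cut edges: In→A (14), In→B (3), In→E (12), In→F (4), In→Eg (7), C→Eg (2); capacity 14 + 3 + 12 + 4 + 7 + 2 = 42.

42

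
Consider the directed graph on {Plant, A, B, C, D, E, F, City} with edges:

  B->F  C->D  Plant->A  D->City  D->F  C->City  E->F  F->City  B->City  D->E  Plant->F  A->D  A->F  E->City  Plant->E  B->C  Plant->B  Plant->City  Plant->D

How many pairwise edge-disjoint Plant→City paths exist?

5

Assign every edge capacity 1; by Menger, the answer equals the max flow.
Path Plant→City (+1); total 1.
Path Plant→B→City (+1); total 2.
Path Plant→D→City (+1); total 3.
Path Plant→E→City (+1); total 4.
Path Plant→F→City (+1); total 5.
No residual Plant→City path; max flow = 5.
Certifying cut of size 5: {D→City, E→City, F→City, Plant→B, Plant→City}.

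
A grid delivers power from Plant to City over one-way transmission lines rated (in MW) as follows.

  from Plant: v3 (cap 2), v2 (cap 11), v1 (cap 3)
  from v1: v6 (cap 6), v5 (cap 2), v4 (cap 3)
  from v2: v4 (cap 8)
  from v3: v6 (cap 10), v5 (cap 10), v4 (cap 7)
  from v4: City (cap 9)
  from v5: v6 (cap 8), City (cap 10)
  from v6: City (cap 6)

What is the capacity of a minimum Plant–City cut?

Augment Plant→v1→v4→City: bottleneck 3, flow now 3.
Augment Plant→v2→v4→City: bottleneck 6, flow now 9.
Augment Plant→v3→v5→City: bottleneck 2, flow now 11.
Augment Plant→v2→v4→v1→v5→City: bottleneck 2, flow now 13. (uses reverse residual edge)
No augmenting path remains; maximum flow = 13.
By max-flow min-cut, the minimum cut capacity equals the max flow.
In the residual graph, reachable from Plant: {Plant, v2}.
Min-cut edges: Plant→v1 (3), Plant→v3 (2), v2→v4 (8); capacity 3 + 2 + 8 = 13.

13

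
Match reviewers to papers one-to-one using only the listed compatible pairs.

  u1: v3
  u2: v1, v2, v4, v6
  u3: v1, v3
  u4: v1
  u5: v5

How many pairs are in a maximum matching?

Unit-capacity flow: source→left, listed edges, right→sink; max matching = max flow.
Augmenting path u1→v3 (+1); matched 1.
Augmenting path u2→v1 (+1); matched 2.
Augmenting path u5→v5 (+1); matched 3.
Augmenting path u3→v1→u2→v2 (+1); matched 4.
No augmenting path remains; maximum matching = 4.
König certificate: {u2, u5, v1, v3} is a vertex cover of size 4 (every listed pair touches it), so no matching can be larger.

4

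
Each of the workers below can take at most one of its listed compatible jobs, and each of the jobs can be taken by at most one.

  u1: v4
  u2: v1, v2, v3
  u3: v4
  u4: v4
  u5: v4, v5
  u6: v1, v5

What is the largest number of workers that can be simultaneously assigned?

Unit-capacity flow: source→left, listed edges, right→sink; max matching = max flow.
Augmenting path u1→v4 (+1); matched 1.
Augmenting path u2→v1 (+1); matched 2.
Augmenting path u5→v5 (+1); matched 3.
Augmenting path u6→v1→u2→v2 (+1); matched 4.
No augmenting path remains; maximum matching = 4.
König certificate: {u2, u5, u6, v4} is a vertex cover of size 4 (every listed pair touches it), so no matching can be larger.

4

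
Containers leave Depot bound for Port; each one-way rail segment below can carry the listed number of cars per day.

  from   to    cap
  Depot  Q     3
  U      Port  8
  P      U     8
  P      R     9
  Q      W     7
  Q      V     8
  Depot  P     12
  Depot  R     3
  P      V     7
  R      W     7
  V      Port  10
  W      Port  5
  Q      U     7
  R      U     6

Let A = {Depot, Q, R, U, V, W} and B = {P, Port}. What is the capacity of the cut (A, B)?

35

Edges leaving {Depot, Q, R, U, V, W}: Depot→P (12), U→Port (8), V→Port (10), W→Port (5).
Cut capacity = 12 + 8 + 10 + 5 = 35.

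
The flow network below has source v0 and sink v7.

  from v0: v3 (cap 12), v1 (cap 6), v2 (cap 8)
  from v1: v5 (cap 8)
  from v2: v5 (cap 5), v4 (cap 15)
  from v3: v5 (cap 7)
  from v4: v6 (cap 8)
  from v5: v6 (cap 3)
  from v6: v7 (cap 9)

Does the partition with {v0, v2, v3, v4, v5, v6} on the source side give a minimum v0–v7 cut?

No — its capacity is 15, but the minimum cut has capacity 9.

Given cut capacity: 6 + 9 = 15.
Augment v0→v1→v5→v6→v7: bottleneck 3, flow now 3.
Augment v0→v2→v4→v6→v7: bottleneck 6, flow now 9.
No augmenting path remains; maximum flow = 9.
In the residual graph, reachable from v0: {v0, v1, v2, v3, v4, v5, v6}.
Min-cut edges: v6→v7 (9); capacity 9 = 9.
Cut capacity 15 exceeds the max flow 9, so it is not minimum.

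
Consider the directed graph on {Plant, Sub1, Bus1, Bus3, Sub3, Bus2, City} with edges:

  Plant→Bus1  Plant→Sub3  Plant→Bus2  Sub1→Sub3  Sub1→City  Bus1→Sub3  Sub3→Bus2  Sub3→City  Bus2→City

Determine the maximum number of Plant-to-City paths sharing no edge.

Assign every edge capacity 1; by Menger, the answer equals the max flow.
Path Plant→Sub3→City (+1); total 1.
Path Plant→Bus2→City (+1); total 2.
No residual Plant→City path; max flow = 2.
Certifying cut of size 2: {Bus2→City, Sub3→City}.

2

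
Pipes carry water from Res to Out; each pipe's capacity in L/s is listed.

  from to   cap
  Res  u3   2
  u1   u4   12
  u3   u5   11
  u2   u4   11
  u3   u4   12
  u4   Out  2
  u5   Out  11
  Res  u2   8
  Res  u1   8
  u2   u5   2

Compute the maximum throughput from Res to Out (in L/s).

6

Augment Res→u1→u4→Out: bottleneck 2, flow now 2.
Augment Res→u2→u5→Out: bottleneck 2, flow now 4.
Augment Res→u3→u5→Out: bottleneck 2, flow now 6.
No augmenting path remains; maximum flow = 6.
In the residual graph, reachable from Res: {Res, u1, u2, u4}.
Min-cut edges: Res→u3 (2), u2→u5 (2), u4→Out (2); capacity 2 + 2 + 2 = 6.
This cut is saturated, so no flow can exceed 6.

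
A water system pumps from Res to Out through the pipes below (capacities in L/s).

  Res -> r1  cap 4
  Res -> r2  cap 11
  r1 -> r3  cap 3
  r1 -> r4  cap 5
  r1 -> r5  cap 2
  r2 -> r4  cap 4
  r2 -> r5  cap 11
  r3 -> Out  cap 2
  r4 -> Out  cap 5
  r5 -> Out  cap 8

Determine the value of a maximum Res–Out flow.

15

Augment Res→r1→r3→Out: bottleneck 2, flow now 2.
Augment Res→r1→r4→Out: bottleneck 2, flow now 4.
Augment Res→r2→r4→Out: bottleneck 3, flow now 7.
Augment Res→r2→r5→Out: bottleneck 8, flow now 15.
No augmenting path remains; maximum flow = 15.
In the residual graph, reachable from Res: {Res}.
Min-cut edges: Res→r1 (4), Res→r2 (11); capacity 4 + 11 = 15.
This cut is saturated, so no flow can exceed 15.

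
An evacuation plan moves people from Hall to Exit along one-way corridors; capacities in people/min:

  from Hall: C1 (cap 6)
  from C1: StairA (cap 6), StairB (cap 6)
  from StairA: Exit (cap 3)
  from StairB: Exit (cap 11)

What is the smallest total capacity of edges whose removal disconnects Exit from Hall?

Augment Hall→C1→StairA→Exit: bottleneck 3, flow now 3.
Augment Hall→C1→StairB→Exit: bottleneck 3, flow now 6.
No augmenting path remains; maximum flow = 6.
By max-flow min-cut, the minimum cut capacity equals the max flow.
In the residual graph, reachable from Hall: {Hall}.
Min-cut edges: Hall→C1 (6); capacity 6 = 6.

6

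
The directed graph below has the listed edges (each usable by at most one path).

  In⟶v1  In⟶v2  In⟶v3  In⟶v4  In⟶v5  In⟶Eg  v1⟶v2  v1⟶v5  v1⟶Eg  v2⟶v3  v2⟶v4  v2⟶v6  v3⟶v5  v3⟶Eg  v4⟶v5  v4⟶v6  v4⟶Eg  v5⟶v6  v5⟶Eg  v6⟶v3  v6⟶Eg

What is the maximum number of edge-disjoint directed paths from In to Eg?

Assign every edge capacity 1; by Menger, the answer equals the max flow.
Path In→Eg (+1); total 1.
Path In→v1→Eg (+1); total 2.
Path In→v3→Eg (+1); total 3.
Path In→v4→Eg (+1); total 4.
Path In→v5→Eg (+1); total 5.
Path In→v2→v6→Eg (+1); total 6.
No residual In→Eg path; max flow = 6.
Certifying cut of size 6: {In→Eg, In→v1, In→v2, In→v3, In→v4, In→v5}.

6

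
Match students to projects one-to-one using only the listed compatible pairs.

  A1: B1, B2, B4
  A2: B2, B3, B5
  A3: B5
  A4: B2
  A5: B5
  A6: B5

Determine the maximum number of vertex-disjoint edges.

Unit-capacity flow: source→left, listed edges, right→sink; max matching = max flow.
Augmenting path A1→B1 (+1); matched 1.
Augmenting path A2→B2 (+1); matched 2.
Augmenting path A3→B5 (+1); matched 3.
Augmenting path A4→B2→A2→B3 (+1); matched 4.
No augmenting path remains; maximum matching = 4.
König certificate: {A1, A2, A4, B5} is a vertex cover of size 4 (every listed pair touches it), so no matching can be larger.

4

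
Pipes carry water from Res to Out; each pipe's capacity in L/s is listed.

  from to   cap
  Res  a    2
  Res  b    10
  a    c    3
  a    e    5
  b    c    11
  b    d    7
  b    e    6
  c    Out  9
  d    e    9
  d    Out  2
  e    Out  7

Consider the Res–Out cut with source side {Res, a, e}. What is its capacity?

Edges leaving {Res, a, e}: Res→b (10), a→c (3), e→Out (7).
Cut capacity = 10 + 3 + 7 = 20.

20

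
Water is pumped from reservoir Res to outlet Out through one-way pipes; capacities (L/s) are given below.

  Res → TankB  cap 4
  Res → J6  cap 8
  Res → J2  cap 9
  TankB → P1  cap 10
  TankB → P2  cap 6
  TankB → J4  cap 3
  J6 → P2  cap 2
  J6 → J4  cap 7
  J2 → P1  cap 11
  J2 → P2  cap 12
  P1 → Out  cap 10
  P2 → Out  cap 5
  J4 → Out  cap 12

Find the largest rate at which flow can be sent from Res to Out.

Augment Res→TankB→P1→Out: bottleneck 4, flow now 4.
Augment Res→J6→P2→Out: bottleneck 2, flow now 6.
Augment Res→J6→J4→Out: bottleneck 6, flow now 12.
Augment Res→J2→P1→Out: bottleneck 6, flow now 18.
Augment Res→J2→P2→Out: bottleneck 3, flow now 21.
No augmenting path remains; maximum flow = 21.
In the residual graph, reachable from Res: {Res}.
Min-cut edges: Res→TankB (4), Res→J6 (8), Res→J2 (9); capacity 4 + 8 + 9 = 21.
This cut is saturated, so no flow can exceed 21.

21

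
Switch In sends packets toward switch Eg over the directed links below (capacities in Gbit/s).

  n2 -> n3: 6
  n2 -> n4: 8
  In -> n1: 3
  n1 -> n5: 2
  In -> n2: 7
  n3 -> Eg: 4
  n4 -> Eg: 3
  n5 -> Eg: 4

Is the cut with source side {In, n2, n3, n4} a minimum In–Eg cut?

No — its capacity is 10, but the minimum cut has capacity 9.

Given cut capacity: 3 + 4 + 3 = 10.
Augment In→n1→n5→Eg: bottleneck 2, flow now 2.
Augment In→n2→n3→Eg: bottleneck 4, flow now 6.
Augment In→n2→n4→Eg: bottleneck 3, flow now 9.
No augmenting path remains; maximum flow = 9.
In the residual graph, reachable from In: {In, n1}.
Min-cut edges: In→n2 (7), n1→n5 (2); capacity 7 + 2 = 9.
Cut capacity 10 exceeds the max flow 9, so it is not minimum.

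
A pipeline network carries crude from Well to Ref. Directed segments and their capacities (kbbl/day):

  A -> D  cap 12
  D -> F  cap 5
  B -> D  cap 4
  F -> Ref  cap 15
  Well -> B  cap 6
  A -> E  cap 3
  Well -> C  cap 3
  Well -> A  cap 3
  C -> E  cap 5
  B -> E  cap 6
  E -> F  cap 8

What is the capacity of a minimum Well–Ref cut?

12

Augment Well→A→D→F→Ref: bottleneck 3, flow now 3.
Augment Well→B→D→F→Ref: bottleneck 2, flow now 5.
Augment Well→B→E→F→Ref: bottleneck 4, flow now 9.
Augment Well→C→E→F→Ref: bottleneck 3, flow now 12.
No augmenting path remains; maximum flow = 12.
By max-flow min-cut, the minimum cut capacity equals the max flow.
In the residual graph, reachable from Well: {Well}.
Min-cut edges: Well→A (3), Well→B (6), Well→C (3); capacity 3 + 6 + 3 = 12.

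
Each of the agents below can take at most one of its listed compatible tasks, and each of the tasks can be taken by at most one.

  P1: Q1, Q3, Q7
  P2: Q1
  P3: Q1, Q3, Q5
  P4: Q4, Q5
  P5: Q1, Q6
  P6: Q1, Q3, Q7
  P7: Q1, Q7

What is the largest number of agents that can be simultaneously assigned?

Unit-capacity flow: source→left, listed edges, right→sink; max matching = max flow.
Augmenting path P1→Q1 (+1); matched 1.
Augmenting path P3→Q3 (+1); matched 2.
Augmenting path P4→Q4 (+1); matched 3.
Augmenting path P5→Q6 (+1); matched 4.
Augmenting path P6→Q7 (+1); matched 5.
Augmenting path P2→Q1→P1→Q3→P3→Q5 (+1); matched 6.
No augmenting path remains; maximum matching = 6.
König certificate: {P3, P4, P5, Q1, Q3, Q7} is a vertex cover of size 6 (every listed pair touches it), so no matching can be larger.

6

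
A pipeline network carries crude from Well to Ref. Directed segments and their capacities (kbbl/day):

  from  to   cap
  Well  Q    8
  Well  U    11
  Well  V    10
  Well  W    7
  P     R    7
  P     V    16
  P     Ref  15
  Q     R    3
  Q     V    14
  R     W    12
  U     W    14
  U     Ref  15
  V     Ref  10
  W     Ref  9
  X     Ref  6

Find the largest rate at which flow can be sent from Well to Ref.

30

Augment Well→U→Ref: bottleneck 11, flow now 11.
Augment Well→V→Ref: bottleneck 10, flow now 21.
Augment Well→W→Ref: bottleneck 7, flow now 28.
Augment Well→Q→R→W→Ref: bottleneck 2, flow now 30.
No augmenting path remains; maximum flow = 30.
In the residual graph, reachable from Well: {Well, Q, R, V, W}.
Min-cut edges: Well→U (11), V→Ref (10), W→Ref (9); capacity 11 + 10 + 9 = 30.
This cut is saturated, so no flow can exceed 30.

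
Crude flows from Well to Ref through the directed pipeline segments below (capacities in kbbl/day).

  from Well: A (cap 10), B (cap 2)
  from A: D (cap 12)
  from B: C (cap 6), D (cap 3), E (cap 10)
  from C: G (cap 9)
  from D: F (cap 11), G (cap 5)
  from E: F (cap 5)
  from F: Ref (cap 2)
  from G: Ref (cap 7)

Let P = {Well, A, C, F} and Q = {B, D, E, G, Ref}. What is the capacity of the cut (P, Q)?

25

Edges leaving {Well, A, C, F}: Well→B (2), A→D (12), C→G (9), F→Ref (2).
Cut capacity = 2 + 12 + 9 + 2 = 25.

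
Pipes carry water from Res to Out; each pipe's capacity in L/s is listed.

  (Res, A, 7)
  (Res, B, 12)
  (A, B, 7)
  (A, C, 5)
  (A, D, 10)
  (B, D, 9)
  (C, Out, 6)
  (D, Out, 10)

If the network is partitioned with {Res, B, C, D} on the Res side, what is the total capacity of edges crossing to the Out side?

23

Edges leaving {Res, B, C, D}: Res→A (7), C→Out (6), D→Out (10).
Cut capacity = 7 + 6 + 10 = 23.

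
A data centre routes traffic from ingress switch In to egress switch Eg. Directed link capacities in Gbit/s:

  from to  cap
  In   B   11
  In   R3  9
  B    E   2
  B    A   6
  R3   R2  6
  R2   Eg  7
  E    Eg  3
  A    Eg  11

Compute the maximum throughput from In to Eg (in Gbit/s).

14

Augment In→B→E→Eg: bottleneck 2, flow now 2.
Augment In→B→A→Eg: bottleneck 6, flow now 8.
Augment In→R3→R2→Eg: bottleneck 6, flow now 14.
No augmenting path remains; maximum flow = 14.
In the residual graph, reachable from In: {In, B, R3}.
Min-cut edges: B→E (2), B→A (6), R3→R2 (6); capacity 2 + 6 + 6 = 14.
This cut is saturated, so no flow can exceed 14.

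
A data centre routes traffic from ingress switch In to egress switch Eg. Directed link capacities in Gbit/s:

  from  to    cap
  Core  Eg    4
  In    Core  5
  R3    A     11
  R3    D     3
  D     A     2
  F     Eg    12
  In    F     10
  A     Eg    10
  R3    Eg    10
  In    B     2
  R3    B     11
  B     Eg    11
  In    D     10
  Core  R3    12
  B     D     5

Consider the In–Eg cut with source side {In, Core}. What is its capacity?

38

Edges leaving {In, Core}: In→F (10), In→B (2), In→D (10), Core→R3 (12), Core→Eg (4).
Cut capacity = 10 + 2 + 10 + 12 + 4 = 38.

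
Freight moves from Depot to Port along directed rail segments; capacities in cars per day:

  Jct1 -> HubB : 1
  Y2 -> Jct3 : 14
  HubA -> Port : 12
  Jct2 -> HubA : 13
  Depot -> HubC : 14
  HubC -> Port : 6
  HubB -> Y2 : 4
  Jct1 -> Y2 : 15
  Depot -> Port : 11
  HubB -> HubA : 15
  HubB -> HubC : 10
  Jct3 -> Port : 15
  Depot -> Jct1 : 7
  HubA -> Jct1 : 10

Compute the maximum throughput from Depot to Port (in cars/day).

Augment Depot→Port: bottleneck 11, flow now 11.
Augment Depot→HubC→Port: bottleneck 6, flow now 17.
Augment Depot→Jct1→HubB→HubA→Port: bottleneck 1, flow now 18.
Augment Depot→Jct1→Y2→Jct3→Port: bottleneck 6, flow now 24.
No augmenting path remains; maximum flow = 24.
In the residual graph, reachable from Depot: {Depot, HubC}.
Min-cut edges: Depot→Jct1 (7), Depot→Port (11), HubC→Port (6); capacity 7 + 11 + 6 = 24.
This cut is saturated, so no flow can exceed 24.

24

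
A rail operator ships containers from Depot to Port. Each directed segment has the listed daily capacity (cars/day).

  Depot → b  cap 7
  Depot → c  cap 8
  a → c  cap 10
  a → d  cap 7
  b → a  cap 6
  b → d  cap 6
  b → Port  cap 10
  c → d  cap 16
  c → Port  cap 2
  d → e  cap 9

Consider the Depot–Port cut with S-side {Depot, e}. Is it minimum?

No — its capacity is 15, but the minimum cut has capacity 9.

Given cut capacity: 7 + 8 = 15.
Augment Depot→b→Port: bottleneck 7, flow now 7.
Augment Depot→c→Port: bottleneck 2, flow now 9.
No augmenting path remains; maximum flow = 9.
In the residual graph, reachable from Depot: {Depot, c, d, e}.
Min-cut edges: Depot→b (7), c→Port (2); capacity 7 + 2 = 9.
Cut capacity 15 exceeds the max flow 9, so it is not minimum.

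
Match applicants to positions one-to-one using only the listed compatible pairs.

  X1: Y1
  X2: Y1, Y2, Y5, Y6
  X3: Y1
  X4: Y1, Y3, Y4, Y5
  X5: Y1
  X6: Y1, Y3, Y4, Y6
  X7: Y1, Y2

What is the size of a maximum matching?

Unit-capacity flow: source→left, listed edges, right→sink; max matching = max flow.
Augmenting path X1→Y1 (+1); matched 1.
Augmenting path X2→Y2 (+1); matched 2.
Augmenting path X4→Y3 (+1); matched 3.
Augmenting path X6→Y4 (+1); matched 4.
Augmenting path X7→Y2→X2→Y5 (+1); matched 5.
No augmenting path remains; maximum matching = 5.
König certificate: {X2, X4, X6, X7, Y1} is a vertex cover of size 5 (every listed pair touches it), so no matching can be larger.

5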